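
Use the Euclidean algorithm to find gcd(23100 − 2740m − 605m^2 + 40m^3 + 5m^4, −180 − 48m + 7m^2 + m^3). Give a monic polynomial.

Euclidean algorithm in ℚ[m]:
  5m^4 + 40m^3 − 605m^2 − 2740m + 23100 = (5m + 5)(m^3 + 7m^2 − 48m − 180) + (−400m^2 − 1600m + 24000)
  m^3 + 7m^2 − 48m − 180 = (−(1/400)m − 3/400)(−400m^2 − 1600m + 24000) + (0)
Last nonzero remainder: −400m^2 − 1600m + 24000. Dividing through by −400 gives the monic gcd m^2 + 4m − 60.

−60 + 4m + m^2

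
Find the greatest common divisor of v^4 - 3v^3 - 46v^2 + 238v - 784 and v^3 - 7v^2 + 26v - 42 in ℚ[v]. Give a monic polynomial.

By polynomial division,
  v^4 - 3v^3 - 46v^2 + 238v - 784 = (v + 4)(v^3 - 7v^2 + 26v - 42) + (-44v^2 + 176v - 616)
  v^3 - 7v^2 + 26v - 42 = (-(1/44)v + 3/44)(-44v^2 + 176v - 616) + (0)
Last nonzero remainder: -44v^2 + 176v - 616. Dividing through by -44 gives the monic gcd v^2 - 4v + 14.

v^2 - 4v + 14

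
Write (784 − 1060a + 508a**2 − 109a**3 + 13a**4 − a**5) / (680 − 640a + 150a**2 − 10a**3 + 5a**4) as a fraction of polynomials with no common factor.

Apply the Euclidean algorithm:
  −a**5 + 13a**4 − 109a**3 + 508a**2 − 1060a + 784 = (−(1/5)a + 11/5)(5a**4 − 10a**3 + 150a**2 − 640a + 680) + (−57a**3 + 50a**2 + 484a − 712)
  5a**4 − 10a**3 + 150a**2 − 640a + 680 = (−(5/57)a + 320/3249)(−57a**3 + 50a**2 + 484a − 712) + ((609290/3249)a**2 − (2437160/3249)a + 2437160/3249)
  −57a**3 + 50a**2 + 484a − 712 = (−(185193/609290)a − 289161/304645)((609290/3249)a**2 − (2437160/3249)a + 2437160/3249) + (0)
Last nonzero remainder: (609290/3249)a**2 − (2437160/3249)a + 2437160/3249. Dividing through by 609290/3249 gives the monic gcd a**2 − 4a + 4.
Cancel a**2 − 4a + 4 from numerator and denominator to get the reduced form.

(196 − 69a + 9a**2 − a**3)/(170 + 10a + 5a**2)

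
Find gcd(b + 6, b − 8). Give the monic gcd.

1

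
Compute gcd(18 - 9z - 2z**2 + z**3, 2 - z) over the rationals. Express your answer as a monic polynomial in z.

Apply the Euclidean algorithm:
  z**3 - 2z**2 - 9z + 18 = (-z**2 + 9)(-z + 2) + (0)
Last nonzero remainder: -z + 2. Dividing through by -1 gives the monic gcd z - 2.

-2 + z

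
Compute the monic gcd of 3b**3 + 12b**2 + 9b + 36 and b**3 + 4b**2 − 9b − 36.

b + 4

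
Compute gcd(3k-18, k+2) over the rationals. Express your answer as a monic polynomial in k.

1

Apply the Euclidean algorithm:
  3k-18 = (3)(k+2) + (-24)
  k+2 = (-(1/24)k-1/12)(-24) + (0)
The last nonzero remainder is the constant -24, so the polynomials are coprime and gcd = 1.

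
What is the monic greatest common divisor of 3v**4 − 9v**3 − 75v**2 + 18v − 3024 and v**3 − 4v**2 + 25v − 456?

Repeated division with remainder:
  3v**4 − 9v**3 − 75v**2 + 18v − 3024 = (3v + 3)(v**3 − 4v**2 + 25v − 456) + (−138v**2 + 1311v − 1656)
  v**3 − 4v**2 + 25v − 456 = (−(1/138)v − 11/276)(−138v**2 + 1311v − 1656) + ((261/4)v − 522)
  −138v**2 + 1311v − 1656 = (−(184/87)v + 92/29)((261/4)v − 522) + (0)
Last nonzero remainder: (261/4)v − 522. Dividing through by 261/4 gives the monic gcd v − 8.

v − 8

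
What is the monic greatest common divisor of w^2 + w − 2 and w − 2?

By polynomial division,
  w^2 + w − 2 = (w + 3)(w − 2) + (4)
  w − 2 = ((1/4)w − 1/2)(4) + (0)
The last nonzero remainder is the constant 4, so the polynomials are coprime and gcd = 1.

1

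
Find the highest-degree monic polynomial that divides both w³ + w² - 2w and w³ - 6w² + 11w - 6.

Repeated division with remainder:
  w³ + w² - 2w = (w³ - 6w² + 11w - 6) + (7w² - 13w + 6)
  w³ - 6w² + 11w - 6 = ((1/7)w - 29/49)(7w² - 13w + 6) + ((120/49)w - 120/49)
  7w² - 13w + 6 = ((343/120)w - 49/20)((120/49)w - 120/49) + (0)
Last nonzero remainder: (120/49)w - 120/49. Dividing through by 120/49 gives the monic gcd w - 1.

w - 1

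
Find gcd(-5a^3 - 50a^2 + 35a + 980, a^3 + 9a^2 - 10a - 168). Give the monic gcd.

By polynomial division,
  -5a^3 - 50a^2 + 35a + 980 = (-5)(a^3 + 9a^2 - 10a - 168) + (-5a^2 - 15a + 140)
  a^3 + 9a^2 - 10a - 168 = (-(1/5)a - 6/5)(-5a^2 - 15a + 140) + (0)
Last nonzero remainder: -5a^2 - 15a + 140. Dividing through by -5 gives the monic gcd a^2 + 3a - 28.

a^2 + 3a - 28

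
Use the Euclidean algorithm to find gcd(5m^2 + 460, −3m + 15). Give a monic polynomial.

By polynomial division,
  5m^2 + 460 = (−(5/3)m − 25/3)(−3m + 15) + (585)
  −3m + 15 = (−(1/195)m + 1/39)(585) + (0)
The last nonzero remainder is the constant 585, so the polynomials are coprime and gcd = 1.

1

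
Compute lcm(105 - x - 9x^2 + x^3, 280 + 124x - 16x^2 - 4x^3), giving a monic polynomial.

1470 + 931x - 30x^2 - 68x^3 + x^5

Euclidean algorithm in ℚ[x]:
  x^3 - 9x^2 - x + 105 = (-1/4)(-4x^3 - 16x^2 + 124x + 280) + (-13x^2 + 30x + 175)
  -4x^3 - 16x^2 + 124x + 280 = ((4/13)x + 328/169)(-13x^2 + 30x + 175) + ((2016/169)x - 10080/169)
  -13x^2 + 30x + 175 = (-(2197/2016)x - 845/288)((2016/169)x - 10080/169) + (0)
Last nonzero remainder: (2016/169)x - 10080/169. Dividing through by 2016/169 gives the monic gcd x - 5.
Then lcm(f, g) = f·g / gcd(f, g); expanding and making the result monic gives the answer.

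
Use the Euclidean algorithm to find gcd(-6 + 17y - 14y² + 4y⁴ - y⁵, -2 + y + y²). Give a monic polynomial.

-2 + y + y²

Repeated division with remainder:
  -y⁵ + 4y⁴ - 14y² + 17y - 6 = (-y³ + 5y² - 7y + 3)(y² + y - 2) + (0)
The last nonzero remainder y² + y - 2 is already monic.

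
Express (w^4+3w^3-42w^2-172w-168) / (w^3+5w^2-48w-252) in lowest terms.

(w^2+4w+4)/(w+6)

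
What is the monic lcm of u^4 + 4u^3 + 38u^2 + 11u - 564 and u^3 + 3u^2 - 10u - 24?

Euclidean algorithm in ℚ[u]:
  u^4 + 4u^3 + 38u^2 + 11u - 564 = (u + 1)(u^3 + 3u^2 - 10u - 24) + (45u^2 + 45u - 540)
  u^3 + 3u^2 - 10u - 24 = ((1/45)u + 2/45)(45u^2 + 45u - 540) + (0)
Last nonzero remainder: 45u^2 + 45u - 540. Dividing through by 45 gives the monic gcd u^2 + u - 12.
Then lcm(f, g) = f·g / gcd(f, g); expanding and making the result monic gives the answer.

u^5 + 6u^4 + 46u^3 + 87u^2 - 542u - 1128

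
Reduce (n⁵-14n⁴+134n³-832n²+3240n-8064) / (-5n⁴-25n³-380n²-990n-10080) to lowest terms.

By polynomial division,
  n⁵-14n⁴+134n³-832n²+3240n-8064 = (-(1/5)n+19/5)(-5n⁴-25n³-380n²-990n-10080) + (153n³+414n²+4986n+30240)
  -5n⁴-25n³-380n²-990n-10080 = (-(5/153)n-65/867)(153n³+414n²+4986n+30240) + (-(53760/289)n²+(107520/289)n-2257920/289)
  153n³+414n²+4986n+30240 = (-(14739/17920)n-867/224)(-(53760/289)n²+(107520/289)n-2257920/289) + (0)
Last nonzero remainder: -(53760/289)n²+(107520/289)n-2257920/289. Dividing through by -53760/289 gives the monic gcd n²-2n+42.
Cancel n²-2n+42 from numerator and denominator to get the reduced form.

(-n³+12n²-68n+192)/(5n²+35n+240)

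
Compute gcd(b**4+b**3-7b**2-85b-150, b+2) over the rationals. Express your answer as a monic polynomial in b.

b+2

Repeated division with remainder:
  b**4+b**3-7b**2-85b-150 = (b**3-b**2-5b-75)(b+2) + (0)
The last nonzero remainder b+2 is already monic.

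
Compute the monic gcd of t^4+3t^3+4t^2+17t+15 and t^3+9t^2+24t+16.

t+1

Repeated division with remainder:
  t^4+3t^3+4t^2+17t+15 = (t-6)(t^3+9t^2+24t+16) + (34t^2+145t+111)
  t^3+9t^2+24t+16 = ((1/34)t+161/1156)(34t^2+145t+111) + ((625/1156)t+625/1156)
  34t^2+145t+111 = ((39304/625)t+128316/625)((625/1156)t+625/1156) + (0)
Last nonzero remainder: (625/1156)t+625/1156. Dividing through by 625/1156 gives the monic gcd t+1.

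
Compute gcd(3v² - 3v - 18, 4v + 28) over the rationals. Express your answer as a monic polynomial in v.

1

By polynomial division,
  3v² - 3v - 18 = ((3/4)v - 6)(4v + 28) + (150)
  4v + 28 = ((2/75)v + 14/75)(150) + (0)
The last nonzero remainder is the constant 150, so the polynomials are coprime and gcd = 1.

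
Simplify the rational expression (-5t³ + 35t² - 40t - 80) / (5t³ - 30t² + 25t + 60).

Repeated division with remainder:
  -5t³ + 35t² - 40t - 80 = (-1)(5t³ - 30t² + 25t + 60) + (5t² - 15t - 20)
  5t³ - 30t² + 25t + 60 = (t - 3)(5t² - 15t - 20) + (0)
Last nonzero remainder: 5t² - 15t - 20. Dividing through by 5 gives the monic gcd t² - 3t - 4.
Cancel t² - 3t - 4 from numerator and denominator to get the reduced form.

(-t + 4)/(t - 3)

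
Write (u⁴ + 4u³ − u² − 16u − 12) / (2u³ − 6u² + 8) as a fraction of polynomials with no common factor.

(u² + 5u + 6)/(2u − 4)

By polynomial division,
  u⁴ + 4u³ − u² − 16u − 12 = ((1/2)u + 7/2)(2u³ − 6u² + 8) + (20u² − 20u − 40)
  2u³ − 6u² + 8 = ((1/10)u − 1/5)(20u² − 20u − 40) + (0)
Last nonzero remainder: 20u² − 20u − 40. Dividing through by 20 gives the monic gcd u² − u − 2.
Cancel u² − u − 2 from numerator and denominator to get the reduced form.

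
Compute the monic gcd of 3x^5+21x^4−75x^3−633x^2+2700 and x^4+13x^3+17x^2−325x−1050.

x^3+6x^2−25x−150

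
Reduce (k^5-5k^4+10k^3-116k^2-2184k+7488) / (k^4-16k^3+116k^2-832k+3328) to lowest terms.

(k^2+3k-18)/(k-8)

Repeated division with remainder:
  k^5-5k^4+10k^3-116k^2-2184k+7488 = (k+11)(k^4-16k^3+116k^2-832k+3328) + (70k^3-560k^2+3640k-29120)
  k^4-16k^3+116k^2-832k+3328 = ((1/70)k-4/35)(70k^3-560k^2+3640k-29120) + (0)
Last nonzero remainder: 70k^3-560k^2+3640k-29120. Dividing through by 70 gives the monic gcd k^3-8k^2+52k-416.
Cancel k^3-8k^2+52k-416 from numerator and denominator to get the reduced form.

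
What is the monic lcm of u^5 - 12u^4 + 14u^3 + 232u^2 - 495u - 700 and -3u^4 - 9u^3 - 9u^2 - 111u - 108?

By polynomial division,
  u^5 - 12u^4 + 14u^3 + 232u^2 - 495u - 700 = (-(1/3)u + 5)(-3u^4 - 9u^3 - 9u^2 - 111u - 108) + (56u^3 + 240u^2 + 24u - 160)
  -3u^4 - 9u^3 - 9u^2 - 111u - 108 = (-(3/56)u + 27/392)(56u^3 + 240u^2 + 24u - 160) + (-(1188/49)u^2 - (5940/49)u - 4752/49)
  56u^3 + 240u^2 + 24u - 160 = (-(686/297)u + 490/297)(-(1188/49)u^2 - (5940/49)u - 4752/49) + (0)
Last nonzero remainder: -(1188/49)u^2 - (5940/49)u - 4752/49. Dividing through by -1188/49 gives the monic gcd u^2 + 5u + 4.
Then lcm(f, g) = f·g / gcd(f, g); expanding and making the result monic gives the answer.

u^7 - 14u^6 + 47u^5 + 96u^4 - 833u^3 + 2378u^2 - 3055u - 6300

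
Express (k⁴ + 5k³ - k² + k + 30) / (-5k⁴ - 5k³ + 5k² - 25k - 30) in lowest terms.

Apply the Euclidean algorithm:
  k⁴ + 5k³ - k² + k + 30 = (-1/5)(-5k⁴ - 5k³ + 5k² - 25k - 30) + (4k³ - 4k + 24)
  -5k⁴ - 5k³ + 5k² - 25k - 30 = (-(5/4)k - 5/4)(4k³ - 4k + 24) + (0)
Last nonzero remainder: 4k³ - 4k + 24. Dividing through by 4 gives the monic gcd k³ - k + 6.
Cancel k³ - k + 6 from numerator and denominator to get the reduced form.

(-k - 5)/(5k + 5)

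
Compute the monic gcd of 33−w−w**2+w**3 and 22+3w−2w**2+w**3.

Apply the Euclidean algorithm:
  w**3−w**2−w+33 = (w**3−2w**2+3w+22) + (w**2−4w+11)
  w**3−2w**2+3w+22 = (w+2)(w**2−4w+11) + (0)
The last nonzero remainder w**2−4w+11 is already monic.

11−4w+w**2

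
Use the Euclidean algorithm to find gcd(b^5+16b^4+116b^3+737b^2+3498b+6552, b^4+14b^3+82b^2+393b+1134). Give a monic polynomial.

Apply the Euclidean algorithm:
  b^5+16b^4+116b^3+737b^2+3498b+6552 = (b+2)(b^4+14b^3+82b^2+393b+1134) + (6b^3+180b^2+1578b+4284)
  b^4+14b^3+82b^2+393b+1134 = ((1/6)b-8/3)(6b^3+180b^2+1578b+4284) + (299b^2+3887b+12558)
  6b^3+180b^2+1578b+4284 = ((6/299)b+102/299)(299b^2+3887b+12558) + (0)
Last nonzero remainder: 299b^2+3887b+12558. Dividing through by 299 gives the monic gcd b^2+13b+42.

b^2+13b+42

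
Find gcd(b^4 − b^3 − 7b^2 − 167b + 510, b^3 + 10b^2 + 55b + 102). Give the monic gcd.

b^2 + 7b + 34

By polynomial division,
  b^4 − b^3 − 7b^2 − 167b + 510 = (b − 11)(b^3 + 10b^2 + 55b + 102) + (48b^2 + 336b + 1632)
  b^3 + 10b^2 + 55b + 102 = ((1/48)b + 1/16)(48b^2 + 336b + 1632) + (0)
Last nonzero remainder: 48b^2 + 336b + 1632. Dividing through by 48 gives the monic gcd b^2 + 7b + 34.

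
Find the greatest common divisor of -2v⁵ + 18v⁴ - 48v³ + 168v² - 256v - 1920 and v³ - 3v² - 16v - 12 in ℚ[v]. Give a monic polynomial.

v² - 4v - 12

By polynomial division,
  -2v⁵ + 18v⁴ - 48v³ + 168v² - 256v - 1920 = (-2v² + 12v - 44)(v³ - 3v² - 16v - 12) + (204v² - 816v - 2448)
  v³ - 3v² - 16v - 12 = ((1/204)v + 1/204)(204v² - 816v - 2448) + (0)
Last nonzero remainder: 204v² - 816v - 2448. Dividing through by 204 gives the monic gcd v² - 4v - 12.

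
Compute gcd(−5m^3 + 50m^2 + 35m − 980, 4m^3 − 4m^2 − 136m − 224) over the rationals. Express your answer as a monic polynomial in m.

m^2 − 3m − 28

Apply the Euclidean algorithm:
  −5m^3 + 50m^2 + 35m − 980 = (−5/4)(4m^3 − 4m^2 − 136m − 224) + (45m^2 − 135m − 1260)
  4m^3 − 4m^2 − 136m − 224 = ((4/45)m + 8/45)(45m^2 − 135m − 1260) + (0)
Last nonzero remainder: 45m^2 − 135m − 1260. Dividing through by 45 gives the monic gcd m^2 − 3m − 28.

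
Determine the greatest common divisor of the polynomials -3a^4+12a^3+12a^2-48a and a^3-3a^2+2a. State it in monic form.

By polynomial division,
  -3a^4+12a^3+12a^2-48a = (-3a+3)(a^3-3a^2+2a) + (27a^2-54a)
  a^3-3a^2+2a = ((1/27)a-1/27)(27a^2-54a) + (0)
Last nonzero remainder: 27a^2-54a. Dividing through by 27 gives the monic gcd a^2-2a.

a^2-2a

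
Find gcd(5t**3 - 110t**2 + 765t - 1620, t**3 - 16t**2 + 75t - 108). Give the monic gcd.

t**2 - 13t + 36

By polynomial division,
  5t**3 - 110t**2 + 765t - 1620 = (5)(t**3 - 16t**2 + 75t - 108) + (-30t**2 + 390t - 1080)
  t**3 - 16t**2 + 75t - 108 = (-(1/30)t + 1/10)(-30t**2 + 390t - 1080) + (0)
Last nonzero remainder: -30t**2 + 390t - 1080. Dividing through by -30 gives the monic gcd t**2 - 13t + 36.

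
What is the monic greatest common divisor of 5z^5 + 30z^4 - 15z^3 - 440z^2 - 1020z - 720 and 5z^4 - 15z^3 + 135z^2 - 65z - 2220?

z^2 - z - 12

By polynomial division,
  5z^5 + 30z^4 - 15z^3 - 440z^2 - 1020z - 720 = (z + 9)(5z^4 - 15z^3 + 135z^2 - 65z - 2220) + (-15z^3 - 1590z^2 + 1785z + 19260)
  5z^4 - 15z^3 + 135z^2 - 65z - 2220 = (-(1/3)z + 109/3)(-15z^3 - 1590z^2 + 1785z + 19260) + (58500z^2 - 58500z - 702000)
  -15z^3 - 1590z^2 + 1785z + 19260 = (-(1/3900)z - 107/3900)(58500z^2 - 58500z - 702000) + (0)
Last nonzero remainder: 58500z^2 - 58500z - 702000. Dividing through by 58500 gives the monic gcd z^2 - z - 12.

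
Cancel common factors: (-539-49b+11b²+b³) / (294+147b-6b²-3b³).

(-11-b)/(6+3b)

Euclidean algorithm in ℚ[b]:
  b³+11b²-49b-539 = (-1/3)(-3b³-6b²+147b+294) + (9b²-441)
  -3b³-6b²+147b+294 = (-(1/3)b-2/3)(9b²-441) + (0)
Last nonzero remainder: 9b²-441. Dividing through by 9 gives the monic gcd b²-49.
Cancel b²-49 from numerator and denominator to get the reduced form.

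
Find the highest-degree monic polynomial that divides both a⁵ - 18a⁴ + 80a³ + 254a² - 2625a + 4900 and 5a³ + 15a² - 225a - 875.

Repeated division with remainder:
  a⁵ - 18a⁴ + 80a³ + 254a² - 2625a + 4900 = ((1/5)a² - (21/5)a + 188/5)(5a³ + 15a² - 225a - 875) + (-1080a² + 2160a + 37800)
  5a³ + 15a² - 225a - 875 = (-(1/216)a - 5/216)(-1080a² + 2160a + 37800) + (0)
Last nonzero remainder: -1080a² + 2160a + 37800. Dividing through by -1080 gives the monic gcd a² - 2a - 35.

a² - 2a - 35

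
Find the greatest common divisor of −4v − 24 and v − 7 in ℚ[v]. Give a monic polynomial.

Repeated division with remainder:
  −4v − 24 = (−4)(v − 7) + (−52)
  v − 7 = (−(1/52)v + 7/52)(−52) + (0)
The last nonzero remainder is the constant −52, so the polynomials are coprime and gcd = 1.

1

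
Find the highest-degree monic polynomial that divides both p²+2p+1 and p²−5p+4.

1

Apply the Euclidean algorithm:
  p²+2p+1 = (p²−5p+4) + (7p−3)
  p²−5p+4 = ((1/7)p−32/49)(7p−3) + (100/49)
  7p−3 = ((343/100)p−147/100)(100/49) + (0)
The last nonzero remainder is the constant 100/49, so the polynomials are coprime and gcd = 1.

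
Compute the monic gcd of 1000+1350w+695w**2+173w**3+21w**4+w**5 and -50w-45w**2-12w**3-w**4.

By polynomial division,
  w**5+21w**4+173w**3+695w**2+1350w+1000 = (-w-9)(-w**4-12w**3-45w**2-50w) + (20w**3+240w**2+900w+1000)
  -w**4-12w**3-45w**2-50w = (-(1/20)w)(20w**3+240w**2+900w+1000) + (0)
Last nonzero remainder: 20w**3+240w**2+900w+1000. Dividing through by 20 gives the monic gcd w**3+12w**2+45w+50.

50+45w+12w**2+w**3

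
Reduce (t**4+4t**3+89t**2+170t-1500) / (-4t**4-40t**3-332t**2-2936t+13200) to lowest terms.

(-t-5)/(4t+44)

Apply the Euclidean algorithm:
  t**4+4t**3+89t**2+170t-1500 = (-1/4)(-4t**4-40t**3-332t**2-2936t+13200) + (-6t**3+6t**2-564t+1800)
  -4t**4-40t**3-332t**2-2936t+13200 = ((2/3)t+22/3)(-6t**3+6t**2-564t+1800) + (0)
Last nonzero remainder: -6t**3+6t**2-564t+1800. Dividing through by -6 gives the monic gcd t**3-t**2+94t-300.
Cancel t**3-t**2+94t-300 from numerator and denominator to get the reduced form.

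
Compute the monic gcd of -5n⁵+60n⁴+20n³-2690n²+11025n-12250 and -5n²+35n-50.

By polynomial division,
  -5n⁵+60n⁴+20n³-2690n²+11025n-12250 = (n³-5n²-49n+245)(-5n²+35n-50) + (0)
Last nonzero remainder: -5n²+35n-50. Dividing through by -5 gives the monic gcd n²-7n+10.

n²-7n+10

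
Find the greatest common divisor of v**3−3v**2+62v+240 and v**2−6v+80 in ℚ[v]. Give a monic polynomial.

v**2−6v+80

Apply the Euclidean algorithm:
  v**3−3v**2+62v+240 = (v+3)(v**2−6v+80) + (0)
The last nonzero remainder v**2−6v+80 is already monic.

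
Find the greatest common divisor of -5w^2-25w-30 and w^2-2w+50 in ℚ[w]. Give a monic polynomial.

1

Repeated division with remainder:
  -5w^2-25w-30 = (-5)(w^2-2w+50) + (-35w+220)
  w^2-2w+50 = (-(1/35)w-6/49)(-35w+220) + (3770/49)
  -35w+220 = (-(343/754)w+1078/377)(3770/49) + (0)
The last nonzero remainder is the constant 3770/49, so the polynomials are coprime and gcd = 1.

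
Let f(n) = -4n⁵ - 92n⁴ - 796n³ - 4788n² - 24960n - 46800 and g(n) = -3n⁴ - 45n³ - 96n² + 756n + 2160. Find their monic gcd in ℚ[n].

n² + 13n + 30

Apply the Euclidean algorithm:
  -4n⁵ - 92n⁴ - 796n³ - 4788n² - 24960n - 46800 = ((4/3)n + 32/3)(-3n⁴ - 45n³ - 96n² + 756n + 2160) + (-188n³ - 4772n² - 35904n - 69840)
  -3n⁴ - 45n³ - 96n² + 756n + 2160 = ((3/188)n - 366/2209)(-188n³ - 4772n² - 35904n - 69840) + (-(693000/2209)n² - (9009000/2209)n - 20790000/2209)
  -188n³ - 4772n² - 35904n - 69840 = ((103823/173250)n + 214273/28875)(-(693000/2209)n² - (9009000/2209)n - 20790000/2209) + (0)
Last nonzero remainder: -(693000/2209)n² - (9009000/2209)n - 20790000/2209. Dividing through by -693000/2209 gives the monic gcd n² + 13n + 30.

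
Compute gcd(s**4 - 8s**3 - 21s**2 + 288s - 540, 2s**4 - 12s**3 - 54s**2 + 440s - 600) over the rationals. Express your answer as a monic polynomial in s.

Apply the Euclidean algorithm:
  s**4 - 8s**3 - 21s**2 + 288s - 540 = (1/2)(2s**4 - 12s**3 - 54s**2 + 440s - 600) + (-2s**3 + 6s**2 + 68s - 240)
  2s**4 - 12s**3 - 54s**2 + 440s - 600 = (-s + 3)(-2s**3 + 6s**2 + 68s - 240) + (-4s**2 - 4s + 120)
  -2s**3 + 6s**2 + 68s - 240 = ((1/2)s - 2)(-4s**2 - 4s + 120) + (0)
Last nonzero remainder: -4s**2 - 4s + 120. Dividing through by -4 gives the monic gcd s**2 + s - 30.

s**2 + s - 30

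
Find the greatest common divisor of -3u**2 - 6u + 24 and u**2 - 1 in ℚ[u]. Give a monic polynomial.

Euclidean algorithm in ℚ[u]:
  -3u**2 - 6u + 24 = (-3)(u**2 - 1) + (-6u + 21)
  u**2 - 1 = (-(1/6)u - 7/12)(-6u + 21) + (45/4)
  -6u + 21 = (-(8/15)u + 28/15)(45/4) + (0)
The last nonzero remainder is the constant 45/4, so the polynomials are coprime and gcd = 1.

1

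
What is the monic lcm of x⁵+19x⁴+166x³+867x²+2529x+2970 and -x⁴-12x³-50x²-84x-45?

x⁷+23x⁶+245x⁵+1588x⁴+6495x³+15687x²+19467x+8910

Repeated division with remainder:
  x⁵+19x⁴+166x³+867x²+2529x+2970 = (-x-7)(-x⁴-12x³-50x²-84x-45) + (32x³+433x²+1896x+2655)
  -x⁴-12x³-50x²-84x-45 = (-(1/32)x+49/1024)(32x³+433x²+1896x+2655) + (-(11745/1024)x²-(11745/128)x-176175/1024)
  32x³+433x²+1896x+2655 = (-(32768/11745)x-60416/3915)(-(11745/1024)x²-(11745/128)x-176175/1024) + (0)
Last nonzero remainder: -(11745/1024)x²-(11745/128)x-176175/1024. Dividing through by -11745/1024 gives the monic gcd x²+8x+15.
Then lcm(f, g) = f·g / gcd(f, g); expanding and making the result monic gives the answer.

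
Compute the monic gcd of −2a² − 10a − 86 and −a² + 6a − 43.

Euclidean algorithm in ℚ[a]:
  −2a² − 10a − 86 = (2)(−a² + 6a − 43) + (−22a)
  −a² + 6a − 43 = ((1/22)a − 3/11)(−22a) + (−43)
  −22a = ((22/43)a)(−43) + (0)
The last nonzero remainder is the constant −43, so the polynomials are coprime and gcd = 1.

1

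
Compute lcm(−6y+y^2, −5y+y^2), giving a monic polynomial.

30y−11y^2+y^3

By polynomial division,
  y^2−6y = (y^2−5y) + (−y)
  y^2−5y = (−y+5)(−y) + (0)
Last nonzero remainder: −y. Dividing through by −1 gives the monic gcd y.
Then lcm(f, g) = f·g / gcd(f, g); expanding and making the result monic gives the answer.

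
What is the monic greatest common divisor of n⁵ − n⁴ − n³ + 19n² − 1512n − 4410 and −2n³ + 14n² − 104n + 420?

Repeated division with remainder:
  n⁵ − n⁴ − n³ + 19n² − 1512n − 4410 = (−(1/2)n² − 3n + 11/2)(−2n³ + 14n² − 104n + 420) + (−160n² + 320n − 6720)
  −2n³ + 14n² − 104n + 420 = ((1/80)n − 1/16)(−160n² + 320n − 6720) + (0)
Last nonzero remainder: −160n² + 320n − 6720. Dividing through by −160 gives the monic gcd n² − 2n + 42.

n² − 2n + 42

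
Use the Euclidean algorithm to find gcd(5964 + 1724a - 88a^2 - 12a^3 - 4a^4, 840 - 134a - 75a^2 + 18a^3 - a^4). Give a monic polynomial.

-21 - 4a + a^2

Apply the Euclidean algorithm:
  -4a^4 - 12a^3 - 88a^2 + 1724a + 5964 = (4)(-a^4 + 18a^3 - 75a^2 - 134a + 840) + (-84a^3 + 212a^2 + 2260a + 2604)
  -a^4 + 18a^3 - 75a^2 - 134a + 840 = ((1/84)a - 325/1764)(-84a^3 + 212a^2 + 2260a + 2604) + (-(27715/441)a^2 + (110860/441)a + 27715/21)
  -84a^3 + 212a^2 + 2260a + 2604 = ((37044/27715)a + 54684/27715)(-(27715/441)a^2 + (110860/441)a + 27715/21) + (0)
Last nonzero remainder: -(27715/441)a^2 + (110860/441)a + 27715/21. Dividing through by -27715/441 gives the monic gcd a^2 - 4a - 21.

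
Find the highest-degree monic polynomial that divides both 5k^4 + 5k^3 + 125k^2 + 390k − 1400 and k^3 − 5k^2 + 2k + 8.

Euclidean algorithm in ℚ[k]:
  5k^4 + 5k^3 + 125k^2 + 390k − 1400 = (5k + 30)(k^3 − 5k^2 + 2k + 8) + (265k^2 + 290k − 1640)
  k^3 − 5k^2 + 2k + 8 = ((1/265)k − 323/14045)(265k^2 + 290k − 1640) + ((41736/2809)k − 83472/2809)
  265k^2 + 290k − 1640 = ((744385/41736)k + 575845/10434)((41736/2809)k − 83472/2809) + (0)
Last nonzero remainder: (41736/2809)k − 83472/2809. Dividing through by 41736/2809 gives the monic gcd k − 2.

k − 2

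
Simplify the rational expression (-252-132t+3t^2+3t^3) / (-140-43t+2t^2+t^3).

(36+24t+3t^2)/(20+9t+t^2)

Apply the Euclidean algorithm:
  3t^3+3t^2-132t-252 = (3)(t^3+2t^2-43t-140) + (-3t^2-3t+168)
  t^3+2t^2-43t-140 = (-(1/3)t-1/3)(-3t^2-3t+168) + (12t-84)
  -3t^2-3t+168 = (-(1/4)t-2)(12t-84) + (0)
Last nonzero remainder: 12t-84. Dividing through by 12 gives the monic gcd t-7.
Cancel t-7 from numerator and denominator to get the reduced form.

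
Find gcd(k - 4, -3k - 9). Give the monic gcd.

1

Euclidean algorithm in ℚ[k]:
  k - 4 = (-1/3)(-3k - 9) + (-7)
  -3k - 9 = ((3/7)k + 9/7)(-7) + (0)
The last nonzero remainder is the constant -7, so the polynomials are coprime and gcd = 1.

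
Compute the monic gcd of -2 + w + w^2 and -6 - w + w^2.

2 + w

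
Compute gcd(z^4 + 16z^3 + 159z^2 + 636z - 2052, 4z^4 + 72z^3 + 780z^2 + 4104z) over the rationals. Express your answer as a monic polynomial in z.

Apply the Euclidean algorithm:
  z^4 + 16z^3 + 159z^2 + 636z - 2052 = (1/4)(4z^4 + 72z^3 + 780z^2 + 4104z) + (-2z^3 - 36z^2 - 390z - 2052)
  4z^4 + 72z^3 + 780z^2 + 4104z = (-2z)(-2z^3 - 36z^2 - 390z - 2052) + (0)
Last nonzero remainder: -2z^3 - 36z^2 - 390z - 2052. Dividing through by -2 gives the monic gcd z^3 + 18z^2 + 195z + 1026.

z^3 + 18z^2 + 195z + 1026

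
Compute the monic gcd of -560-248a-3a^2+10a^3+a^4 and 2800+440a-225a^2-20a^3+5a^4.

Apply the Euclidean algorithm:
  a^4+10a^3-3a^2-248a-560 = (1/5)(5a^4-20a^3-225a^2+440a+2800) + (14a^3+42a^2-336a-1120)
  5a^4-20a^3-225a^2+440a+2800 = ((5/14)a-5/2)(14a^3+42a^2-336a-1120) + (0)
Last nonzero remainder: 14a^3+42a^2-336a-1120. Dividing through by 14 gives the monic gcd a^3+3a^2-24a-80.

-80-24a+3a^2+a^3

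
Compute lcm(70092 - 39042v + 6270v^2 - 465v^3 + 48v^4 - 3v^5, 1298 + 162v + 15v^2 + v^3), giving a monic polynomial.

-257004 + 119790v - 9976v^2 - 385v^3 - 21v^4 - 5v^5 + v^6

Repeated division with remainder:
  -3v^5 + 48v^4 - 465v^3 + 6270v^2 - 39042v + 70092 = (-3v^2 + 93v - 1374)(v^3 + 15v^2 + 162v + 1298) + (15708v^2 + 62832v + 1853544)
  v^3 + 15v^2 + 162v + 1298 = ((1/15708)v + 1/1428)(15708v^2 + 62832v + 1853544) + (0)
Last nonzero remainder: 15708v^2 + 62832v + 1853544. Dividing through by 15708 gives the monic gcd v^2 + 4v + 118.
Then lcm(f, g) = f·g / gcd(f, g); expanding and making the result monic gives the answer.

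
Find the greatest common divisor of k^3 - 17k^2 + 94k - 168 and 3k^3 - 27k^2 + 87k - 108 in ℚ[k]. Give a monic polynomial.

By polynomial division,
  k^3 - 17k^2 + 94k - 168 = (1/3)(3k^3 - 27k^2 + 87k - 108) + (-8k^2 + 65k - 132)
  3k^3 - 27k^2 + 87k - 108 = (-(3/8)k + 21/64)(-8k^2 + 65k - 132) + ((1035/64)k - 1035/16)
  -8k^2 + 65k - 132 = (-(512/1035)k + 704/345)((1035/64)k - 1035/16) + (0)
Last nonzero remainder: (1035/64)k - 1035/16. Dividing through by 1035/64 gives the monic gcd k - 4.

k - 4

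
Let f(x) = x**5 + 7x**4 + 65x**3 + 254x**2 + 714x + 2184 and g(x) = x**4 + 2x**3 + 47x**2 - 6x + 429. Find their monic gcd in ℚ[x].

x**2 + 3x + 39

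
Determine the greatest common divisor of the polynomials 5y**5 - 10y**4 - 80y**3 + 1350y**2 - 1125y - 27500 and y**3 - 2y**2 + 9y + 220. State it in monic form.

Apply the Euclidean algorithm:
  5y**5 - 10y**4 - 80y**3 + 1350y**2 - 1125y - 27500 = (5y**2 - 125)(y**3 - 2y**2 + 9y + 220) + (0)
The last nonzero remainder y**3 - 2y**2 + 9y + 220 is already monic.

y**3 - 2y**2 + 9y + 220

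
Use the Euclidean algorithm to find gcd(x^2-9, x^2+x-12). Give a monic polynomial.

Repeated division with remainder:
  x^2-9 = (x^2+x-12) + (-x+3)
  x^2+x-12 = (-x-4)(-x+3) + (0)
Last nonzero remainder: -x+3. Dividing through by -1 gives the monic gcd x-3.

x-3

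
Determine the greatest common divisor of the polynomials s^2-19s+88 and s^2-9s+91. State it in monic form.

1

Euclidean algorithm in ℚ[s]:
  s^2-19s+88 = (s^2-9s+91) + (-10s-3)
  s^2-9s+91 = (-(1/10)s+93/100)(-10s-3) + (9379/100)
  -10s-3 = (-(1000/9379)s-300/9379)(9379/100) + (0)
The last nonzero remainder is the constant 9379/100, so the polynomials are coprime and gcd = 1.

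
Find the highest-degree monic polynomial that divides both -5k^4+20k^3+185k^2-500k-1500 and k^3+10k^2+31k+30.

k^2+7k+10

Apply the Euclidean algorithm:
  -5k^4+20k^3+185k^2-500k-1500 = (-5k+70)(k^3+10k^2+31k+30) + (-360k^2-2520k-3600)
  k^3+10k^2+31k+30 = (-(1/360)k-1/120)(-360k^2-2520k-3600) + (0)
Last nonzero remainder: -360k^2-2520k-3600. Dividing through by -360 gives the monic gcd k^2+7k+10.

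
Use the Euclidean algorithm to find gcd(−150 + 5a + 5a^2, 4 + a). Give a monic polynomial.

1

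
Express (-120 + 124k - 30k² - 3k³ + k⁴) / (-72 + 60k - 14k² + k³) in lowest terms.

Euclidean algorithm in ℚ[k]:
  k⁴ - 3k³ - 30k² + 124k - 120 = (k + 11)(k³ - 14k² + 60k - 72) + (64k² - 464k + 672)
  k³ - 14k² + 60k - 72 = ((1/64)k - 27/256)(64k² - 464k + 672) + ((9/16)k - 9/8)
  64k² - 464k + 672 = ((1024/9)k - 1792/3)((9/16)k - 9/8) + (0)
Last nonzero remainder: (9/16)k - 9/8. Dividing through by 9/16 gives the monic gcd k - 2.
Cancel k - 2 from numerator and denominator to get the reduced form.

(60 - 32k - k² + k³)/(36 - 12k + k²)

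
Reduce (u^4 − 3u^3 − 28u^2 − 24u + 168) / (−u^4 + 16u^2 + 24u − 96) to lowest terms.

Repeated division with remainder:
  u^4 − 3u^3 − 28u^2 − 24u + 168 = (−1)(−u^4 + 16u^2 + 24u − 96) + (−3u^3 − 12u^2 + 72)
  −u^4 + 16u^2 + 24u − 96 = ((1/3)u − 4/3)(−3u^3 − 12u^2 + 72) + (0)
Last nonzero remainder: −3u^3 − 12u^2 + 72. Dividing through by −3 gives the monic gcd u^3 + 4u^2 − 24.
Cancel u^3 + 4u^2 − 24 from numerator and denominator to get the reduced form.

(−u + 7)/(u − 4)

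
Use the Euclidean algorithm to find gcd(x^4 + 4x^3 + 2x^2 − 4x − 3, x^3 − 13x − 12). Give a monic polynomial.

Repeated division with remainder:
  x^4 + 4x^3 + 2x^2 − 4x − 3 = (x + 4)(x^3 − 13x − 12) + (15x^2 + 60x + 45)
  x^3 − 13x − 12 = ((1/15)x − 4/15)(15x^2 + 60x + 45) + (0)
Last nonzero remainder: 15x^2 + 60x + 45. Dividing through by 15 gives the monic gcd x^2 + 4x + 3.

x^2 + 4x + 3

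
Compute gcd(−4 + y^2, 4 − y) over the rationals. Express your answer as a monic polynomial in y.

Apply the Euclidean algorithm:
  y^2 − 4 = (−y − 4)(−y + 4) + (12)
  −y + 4 = (−(1/12)y + 1/3)(12) + (0)
The last nonzero remainder is the constant 12, so the polynomials are coprime and gcd = 1.

1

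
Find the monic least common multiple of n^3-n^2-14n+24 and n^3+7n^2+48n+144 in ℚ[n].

By polynomial division,
  n^3-n^2-14n+24 = (n^3+7n^2+48n+144) + (-8n^2-62n-120)
  n^3+7n^2+48n+144 = (-(1/8)n+3/32)(-8n^2-62n-120) + ((621/16)n+621/4)
  -8n^2-62n-120 = (-(128/621)n-160/207)((621/16)n+621/4) + (0)
Last nonzero remainder: (621/16)n+621/4. Dividing through by 621/16 gives the monic gcd n+4.
Then lcm(f, g) = f·g / gcd(f, g); expanding and making the result monic gives the answer.

n^5+2n^4+19n^3-54n^2-432n+864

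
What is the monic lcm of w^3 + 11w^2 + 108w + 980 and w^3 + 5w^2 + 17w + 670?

Euclidean algorithm in ℚ[w]:
  w^3 + 11w^2 + 108w + 980 = (w^3 + 5w^2 + 17w + 670) + (6w^2 + 91w + 310)
  w^3 + 5w^2 + 17w + 670 = ((1/6)w - 61/36)(6w^2 + 91w + 310) + ((4303/36)w + 21515/18)
  6w^2 + 91w + 310 = ((216/4303)w + 1116/4303)((4303/36)w + 21515/18) + (0)
Last nonzero remainder: (4303/36)w + 21515/18. Dividing through by 4303/36 gives the monic gcd w + 10.
Then lcm(f, g) = f·g / gcd(f, g); expanding and making the result monic gives the answer.

w^5 + 6w^4 + 120w^3 + 1177w^2 + 2336w + 65660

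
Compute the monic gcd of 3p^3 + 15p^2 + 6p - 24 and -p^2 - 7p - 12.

p + 4

By polynomial division,
  3p^3 + 15p^2 + 6p - 24 = (-3p + 6)(-p^2 - 7p - 12) + (12p + 48)
  -p^2 - 7p - 12 = (-(1/12)p - 1/4)(12p + 48) + (0)
Last nonzero remainder: 12p + 48. Dividing through by 12 gives the monic gcd p + 4.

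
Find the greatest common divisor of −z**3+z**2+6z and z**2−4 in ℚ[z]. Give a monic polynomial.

Euclidean algorithm in ℚ[z]:
  −z**3+z**2+6z = (−z+1)(z**2−4) + (2z+4)
  z**2−4 = ((1/2)z−1)(2z+4) + (0)
Last nonzero remainder: 2z+4. Dividing through by 2 gives the monic gcd z+2.

z+2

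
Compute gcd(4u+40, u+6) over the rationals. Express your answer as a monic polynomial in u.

By polynomial division,
  4u+40 = (4)(u+6) + (16)
  u+6 = ((1/16)u+3/8)(16) + (0)
The last nonzero remainder is the constant 16, so the polynomials are coprime and gcd = 1.

1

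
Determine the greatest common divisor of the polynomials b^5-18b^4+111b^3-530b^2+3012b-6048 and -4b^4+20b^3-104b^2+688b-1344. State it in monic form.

Euclidean algorithm in ℚ[b]:
  b^5-18b^4+111b^3-530b^2+3012b-6048 = (-(1/4)b+13/4)(-4b^4+20b^3-104b^2+688b-1344) + (20b^3-20b^2+440b-1680)
  -4b^4+20b^3-104b^2+688b-1344 = (-(1/5)b+4/5)(20b^3-20b^2+440b-1680) + (0)
Last nonzero remainder: 20b^3-20b^2+440b-1680. Dividing through by 20 gives the monic gcd b^3-b^2+22b-84.

b^3-b^2+22b-84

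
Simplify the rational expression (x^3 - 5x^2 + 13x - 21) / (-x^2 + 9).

(-x^2 + 2x - 7)/(x + 3)

Euclidean algorithm in ℚ[x]:
  x^3 - 5x^2 + 13x - 21 = (-x + 5)(-x^2 + 9) + (22x - 66)
  -x^2 + 9 = (-(1/22)x - 3/22)(22x - 66) + (0)
Last nonzero remainder: 22x - 66. Dividing through by 22 gives the monic gcd x - 3.
Cancel x - 3 from numerator and denominator to get the reduced form.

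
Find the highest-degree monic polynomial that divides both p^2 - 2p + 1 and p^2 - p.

p - 1

Euclidean algorithm in ℚ[p]:
  p^2 - 2p + 1 = (p^2 - p) + (-p + 1)
  p^2 - p = (-p)(-p + 1) + (0)
Last nonzero remainder: -p + 1. Dividing through by -1 gives the monic gcd p - 1.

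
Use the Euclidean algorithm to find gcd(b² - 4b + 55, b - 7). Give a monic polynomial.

1

Apply the Euclidean algorithm:
  b² - 4b + 55 = (b + 3)(b - 7) + (76)
  b - 7 = ((1/76)b - 7/76)(76) + (0)
The last nonzero remainder is the constant 76, so the polynomials are coprime and gcd = 1.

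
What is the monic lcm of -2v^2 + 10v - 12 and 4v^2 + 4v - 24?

Apply the Euclidean algorithm:
  -2v^2 + 10v - 12 = (-1/2)(4v^2 + 4v - 24) + (12v - 24)
  4v^2 + 4v - 24 = ((1/3)v + 1)(12v - 24) + (0)
Last nonzero remainder: 12v - 24. Dividing through by 12 gives the monic gcd v - 2.
Then lcm(f, g) = f·g / gcd(f, g); expanding and making the result monic gives the answer.

v^3 - 2v^2 - 9v + 18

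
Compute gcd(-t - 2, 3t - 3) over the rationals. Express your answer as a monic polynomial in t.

1

Apply the Euclidean algorithm:
  -t - 2 = (-1/3)(3t - 3) + (-3)
  3t - 3 = (-t + 1)(-3) + (0)
The last nonzero remainder is the constant -3, so the polynomials are coprime and gcd = 1.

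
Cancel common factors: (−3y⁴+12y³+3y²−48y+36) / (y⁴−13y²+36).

(−3y+3)/(y+3)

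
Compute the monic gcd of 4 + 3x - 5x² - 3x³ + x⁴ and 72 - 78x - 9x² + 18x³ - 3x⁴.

4 - 5x + x²

Apply the Euclidean algorithm:
  x⁴ - 3x³ - 5x² + 3x + 4 = (-1/3)(-3x⁴ + 18x³ - 9x² - 78x + 72) + (3x³ - 8x² - 23x + 28)
  -3x⁴ + 18x³ - 9x² - 78x + 72 = (-x + 10/3)(3x³ - 8x² - 23x + 28) + (-(16/3)x² + (80/3)x - 64/3)
  3x³ - 8x² - 23x + 28 = (-(9/16)x - 21/16)(-(16/3)x² + (80/3)x - 64/3) + (0)
Last nonzero remainder: -(16/3)x² + (80/3)x - 64/3. Dividing through by -16/3 gives the monic gcd x² - 5x + 4.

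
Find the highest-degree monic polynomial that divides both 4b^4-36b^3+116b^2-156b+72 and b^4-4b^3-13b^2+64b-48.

b^2-4b+3

Repeated division with remainder:
  4b^4-36b^3+116b^2-156b+72 = (4)(b^4-4b^3-13b^2+64b-48) + (-20b^3+168b^2-412b+264)
  b^4-4b^3-13b^2+64b-48 = (-(1/20)b-11/50)(-20b^3+168b^2-412b+264) + ((84/25)b^2-(336/25)b+252/25)
  -20b^3+168b^2-412b+264 = (-(125/21)b+550/21)((84/25)b^2-(336/25)b+252/25) + (0)
Last nonzero remainder: (84/25)b^2-(336/25)b+252/25. Dividing through by 84/25 gives the monic gcd b^2-4b+3.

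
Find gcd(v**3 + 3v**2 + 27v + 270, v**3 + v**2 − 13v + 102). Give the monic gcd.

v + 6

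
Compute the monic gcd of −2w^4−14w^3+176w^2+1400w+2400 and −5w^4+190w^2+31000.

w^2−100

Apply the Euclidean algorithm:
  −2w^4−14w^3+176w^2+1400w+2400 = (2/5)(−5w^4+190w^2+31000) + (−14w^3+100w^2+1400w−10000)
  −5w^4+190w^2+31000 = ((5/14)w+125/49)(−14w^3+100w^2+1400w−10000) + (−(27690/49)w^2+2769000/49)
  −14w^3+100w^2+1400w−10000 = ((343/13845)w−490/2769)(−(27690/49)w^2+2769000/49) + (0)
Last nonzero remainder: −(27690/49)w^2+2769000/49. Dividing through by −27690/49 gives the monic gcd w^2−100.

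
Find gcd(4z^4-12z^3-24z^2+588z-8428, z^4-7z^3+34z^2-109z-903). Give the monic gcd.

z^3-10z^2+64z-301

By polynomial division,
  4z^4-12z^3-24z^2+588z-8428 = (4)(z^4-7z^3+34z^2-109z-903) + (16z^3-160z^2+1024z-4816)
  z^4-7z^3+34z^2-109z-903 = ((1/16)z+3/16)(16z^3-160z^2+1024z-4816) + (0)
Last nonzero remainder: 16z^3-160z^2+1024z-4816. Dividing through by 16 gives the monic gcd z^3-10z^2+64z-301.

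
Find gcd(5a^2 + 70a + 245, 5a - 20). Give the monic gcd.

1

Repeated division with remainder:
  5a^2 + 70a + 245 = (a + 18)(5a - 20) + (605)
  5a - 20 = ((1/121)a - 4/121)(605) + (0)
The last nonzero remainder is the constant 605, so the polynomials are coprime and gcd = 1.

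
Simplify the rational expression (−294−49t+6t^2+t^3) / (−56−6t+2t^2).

By polynomial division,
  t^3+6t^2−49t−294 = ((1/2)t+9/2)(2t^2−6t−56) + (6t−42)
  2t^2−6t−56 = ((1/3)t+4/3)(6t−42) + (0)
Last nonzero remainder: 6t−42. Dividing through by 6 gives the monic gcd t−7.
Cancel t−7 from numerator and denominator to get the reduced form.

(42+13t+t^2)/(8+2t)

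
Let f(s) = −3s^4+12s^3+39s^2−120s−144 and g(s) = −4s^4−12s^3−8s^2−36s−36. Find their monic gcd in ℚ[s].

Repeated division with remainder:
  −3s^4+12s^3+39s^2−120s−144 = (3/4)(−4s^4−12s^3−8s^2−36s−36) + (21s^3+45s^2−93s−117)
  −4s^4−12s^3−8s^2−36s−36 = (−(4/21)s−8/49)(21s^3+45s^2−93s−117) + (−(900/49)s^2−(3600/49)s−2700/49)
  21s^3+45s^2−93s−117 = (−(343/300)s+637/300)(−(900/49)s^2−(3600/49)s−2700/49) + (0)
Last nonzero remainder: −(900/49)s^2−(3600/49)s−2700/49. Dividing through by −900/49 gives the monic gcd s^2+4s+3.

s^2+4s+3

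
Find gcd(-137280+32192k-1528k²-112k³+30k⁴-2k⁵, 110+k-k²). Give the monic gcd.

-110-k+k²

Repeated division with remainder:
  -2k⁵+30k⁴-112k³-1528k²+32192k-137280 = (2k³-28k²+304k-1248)(-k²+k+110) + (0)
Last nonzero remainder: -k²+k+110. Dividing through by -1 gives the monic gcd k²-k-110.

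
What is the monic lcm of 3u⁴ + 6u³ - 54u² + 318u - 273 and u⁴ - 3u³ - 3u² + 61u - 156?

By polynomial division,
  3u⁴ + 6u³ - 54u² + 318u - 273 = (3)(u⁴ - 3u³ - 3u² + 61u - 156) + (15u³ - 45u² + 135u + 195)
  u⁴ - 3u³ - 3u² + 61u - 156 = ((1/15)u)(15u³ - 45u² + 135u + 195) + (-12u² + 48u - 156)
  15u³ - 45u² + 135u + 195 = (-(5/4)u - 5/4)(-12u² + 48u - 156) + (0)
Last nonzero remainder: -12u² + 48u - 156. Dividing through by -12 gives the monic gcd u² - 4u + 13.
Then lcm(f, g) = f·g / gcd(f, g); expanding and making the result monic gives the answer.

u⁶ + 3u⁵ - 28u⁴ + 64u³ + 231u² - 1363u + 1092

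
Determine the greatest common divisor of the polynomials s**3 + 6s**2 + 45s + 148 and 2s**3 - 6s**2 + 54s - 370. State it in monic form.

s**2 + 2s + 37

Apply the Euclidean algorithm:
  s**3 + 6s**2 + 45s + 148 = (1/2)(2s**3 - 6s**2 + 54s - 370) + (9s**2 + 18s + 333)
  2s**3 - 6s**2 + 54s - 370 = ((2/9)s - 10/9)(9s**2 + 18s + 333) + (0)
Last nonzero remainder: 9s**2 + 18s + 333. Dividing through by 9 gives the monic gcd s**2 + 2s + 37.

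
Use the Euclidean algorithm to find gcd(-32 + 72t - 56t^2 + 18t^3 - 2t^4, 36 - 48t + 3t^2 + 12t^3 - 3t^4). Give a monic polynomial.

Euclidean algorithm in ℚ[t]:
  -2t^4 + 18t^3 - 56t^2 + 72t - 32 = (2/3)(-3t^4 + 12t^3 + 3t^2 - 48t + 36) + (10t^3 - 58t^2 + 104t - 56)
  -3t^4 + 12t^3 + 3t^2 - 48t + 36 = (-(3/10)t - 27/50)(10t^3 - 58t^2 + 104t - 56) + ((72/25)t^2 - (216/25)t + 144/25)
  10t^3 - 58t^2 + 104t - 56 = ((125/36)t - 175/18)((72/25)t^2 - (216/25)t + 144/25) + (0)
Last nonzero remainder: (72/25)t^2 - (216/25)t + 144/25. Dividing through by 72/25 gives the monic gcd t^2 - 3t + 2.

2 - 3t + t^2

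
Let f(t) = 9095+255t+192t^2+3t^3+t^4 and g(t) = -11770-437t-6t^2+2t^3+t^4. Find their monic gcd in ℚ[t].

107+3t+t^2

Repeated division with remainder:
  t^4+3t^3+192t^2+255t+9095 = (t^4+2t^3-6t^2-437t-11770) + (t^3+198t^2+692t+20865)
  t^4+2t^3-6t^2-437t-11770 = (t-196)(t^3+198t^2+692t+20865) + (38110t^2+114330t+4077770)
  t^3+198t^2+692t+20865 = ((1/38110)t+39/7622)(38110t^2+114330t+4077770) + (0)
Last nonzero remainder: 38110t^2+114330t+4077770. Dividing through by 38110 gives the monic gcd t^2+3t+107.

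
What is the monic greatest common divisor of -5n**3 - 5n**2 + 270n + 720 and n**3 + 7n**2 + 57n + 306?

n + 6

Repeated division with remainder:
  -5n**3 - 5n**2 + 270n + 720 = (-5)(n**3 + 7n**2 + 57n + 306) + (30n**2 + 555n + 2250)
  n**3 + 7n**2 + 57n + 306 = ((1/30)n - 23/60)(30n**2 + 555n + 2250) + ((779/4)n + 2337/2)
  30n**2 + 555n + 2250 = ((120/779)n + 1500/779)((779/4)n + 2337/2) + (0)
Last nonzero remainder: (779/4)n + 2337/2. Dividing through by 779/4 gives the monic gcd n + 6.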